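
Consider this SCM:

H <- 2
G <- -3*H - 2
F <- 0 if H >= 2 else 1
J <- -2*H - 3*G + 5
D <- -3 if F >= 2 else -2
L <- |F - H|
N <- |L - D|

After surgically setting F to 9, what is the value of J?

25

The intervention breaks the incoming arrows to F: F <- 0 if H >= 2 else 1 no longer applies, and F = 9.
J is not downstream of the intervention, so its value is determined by the original equations.
G = -3*H - 2  [with H=2]  = -8
J = -2*H - 3*G + 5  [with H=2, G=-8]  = 25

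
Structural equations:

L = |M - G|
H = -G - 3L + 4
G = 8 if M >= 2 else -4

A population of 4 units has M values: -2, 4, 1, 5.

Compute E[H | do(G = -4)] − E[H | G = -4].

-7.5

Every unit gets G=-4 under the intervention. H values become 2, -16, -7, -19; E[H|do(G=-4)] = -10.
Observing G=-4 restricts to units where G's equation naturally yields -4: M ∈ {-2, 1}. In that subpopulation H = 2, -7, mean -2.5.
Difference = -10 − (-2.5) = -7.5.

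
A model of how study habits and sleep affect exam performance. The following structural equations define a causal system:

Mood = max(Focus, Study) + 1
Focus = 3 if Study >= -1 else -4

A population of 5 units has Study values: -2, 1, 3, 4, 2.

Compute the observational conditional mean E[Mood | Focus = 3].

4.25

E[Mood|Focus=3] averages over only the 4 units with Focus=3 (Study = 1, 3, 4, 2): Mood = 4, 4, 5, 4, mean 4.25.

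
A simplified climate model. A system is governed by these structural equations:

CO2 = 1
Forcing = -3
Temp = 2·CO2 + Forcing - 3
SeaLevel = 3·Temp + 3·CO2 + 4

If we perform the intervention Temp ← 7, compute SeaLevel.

28

The intervention breaks the incoming arrows to Temp: Temp = 2·CO2 + Forcing - 3 no longer applies, and Temp = 7.
SeaLevel = 3·Temp + 3·CO2 + 4  [with Temp=7, CO2=1]  = 28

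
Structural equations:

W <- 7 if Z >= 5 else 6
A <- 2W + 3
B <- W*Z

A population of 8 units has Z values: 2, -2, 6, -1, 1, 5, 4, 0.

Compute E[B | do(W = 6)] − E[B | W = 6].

Every unit gets W=6 under the intervention. B values become 12, -12, 36, -6, 6, 30, 24, 0; E[B|do(W=6)] = 11.25.
E[B|W=6] averages over only the 6 units with W=6 (Z = 2, -2, -1, 1, 4, 0): B = 12, -12, -6, 6, 24, 0, mean 4.
Difference = 11.25 − 4 = 7.25.

7.25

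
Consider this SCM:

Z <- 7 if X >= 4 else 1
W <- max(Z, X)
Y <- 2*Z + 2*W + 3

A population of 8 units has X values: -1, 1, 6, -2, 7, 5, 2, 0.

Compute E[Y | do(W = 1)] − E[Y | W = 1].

do(W=1) breaks W's dependence on X. With W=1 fixed, Y across the units is 7, 7, 19, 7, 19, 19, 7, 7, mean 11.5.
Conditioning on W=1 selects the 4 unit(s) with X ∈ {-1, 1, -2, 0}. Their Y values: 7, 7, 7, 7. Mean = 7.
Difference = 11.5 − 7 = 4.5.

4.5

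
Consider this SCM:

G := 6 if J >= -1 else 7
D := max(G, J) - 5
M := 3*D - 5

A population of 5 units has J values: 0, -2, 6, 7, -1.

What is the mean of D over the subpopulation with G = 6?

1.25

Conditioning on G=6 selects the 4 unit(s) with J ∈ {0, 6, 7, -1}. Their D values: 1, 1, 2, 1. Mean = 1.25.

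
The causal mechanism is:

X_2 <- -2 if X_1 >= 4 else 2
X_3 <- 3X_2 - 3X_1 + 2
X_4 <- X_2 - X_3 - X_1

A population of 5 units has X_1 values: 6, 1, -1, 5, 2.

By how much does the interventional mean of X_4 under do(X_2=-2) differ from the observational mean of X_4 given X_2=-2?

-5.8

do(X_2=-2) breaks X_2's dependence on X_1. With X_2=-2 fixed, X_4 across the units is 14, 4, 0, 12, 6, mean 7.2.
Observing X_2=-2 restricts to units where X_2's equation naturally yields -2: X_1 ∈ {6, 5}. In that subpopulation X_4 = 14, 12, mean 13.
Difference = 7.2 − 13 = -5.8.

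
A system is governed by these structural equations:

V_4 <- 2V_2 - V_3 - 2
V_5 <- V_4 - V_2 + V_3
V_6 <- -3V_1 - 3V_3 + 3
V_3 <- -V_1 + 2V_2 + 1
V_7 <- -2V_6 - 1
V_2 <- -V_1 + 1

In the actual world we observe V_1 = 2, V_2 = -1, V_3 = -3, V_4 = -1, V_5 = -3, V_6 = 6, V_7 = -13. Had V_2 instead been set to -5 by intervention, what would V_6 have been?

30

Under do(V_2=-5), the mechanism V_2 <- -V_1 + 1 is discarded; V_2 is fixed at -5.
V_3 = -V_1 + 2V_2 + 1  [with V_1=2, V_2=-5]  = -11
V_6 = -3V_1 - 3V_3 + 3  [with V_1=2, V_3=-11]  = 30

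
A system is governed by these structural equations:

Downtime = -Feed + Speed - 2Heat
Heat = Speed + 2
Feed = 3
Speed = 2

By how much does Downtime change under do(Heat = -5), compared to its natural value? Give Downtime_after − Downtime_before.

18

The intervention breaks the incoming arrows to Heat: Heat = Speed + 2 no longer applies, and Heat = -5.
Downtime = -Feed + Speed - 2Heat  [with Feed=3, Speed=2, Heat=-5]  = 9
Without intervention: Heat = Speed + 2  [with Speed=2]  = 4; Downtime = -Feed + Speed - 2Heat  [with Feed=3, Speed=2, Heat=4]  = -9.
Change = 9 − (-9) = 18.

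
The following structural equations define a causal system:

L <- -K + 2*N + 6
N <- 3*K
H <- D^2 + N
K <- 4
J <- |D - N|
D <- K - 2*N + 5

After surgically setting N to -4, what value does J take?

Under do(N=-4), the mechanism N <- 3*K is discarded; N is fixed at -4.
D = K - 2*N + 5  [with K=4, N=-4]  = 17
J = |D - N|  [with D=17, N=-4]  = 21

21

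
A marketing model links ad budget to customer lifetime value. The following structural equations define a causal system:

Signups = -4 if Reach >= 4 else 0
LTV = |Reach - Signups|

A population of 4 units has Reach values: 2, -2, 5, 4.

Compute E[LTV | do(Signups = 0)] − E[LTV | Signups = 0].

The intervention sets Signups=0 in all 4 units regardless of Reach. Recomputing LTV per unit gives 2, 2, 5, 4; average 3.25.
Observing Signups=0 restricts to units where Signups's equation naturally yields 0: Reach ∈ {2, -2}. In that subpopulation LTV = 2, 2, mean 2.
Difference = 3.25 − 2 = 1.25.

1.25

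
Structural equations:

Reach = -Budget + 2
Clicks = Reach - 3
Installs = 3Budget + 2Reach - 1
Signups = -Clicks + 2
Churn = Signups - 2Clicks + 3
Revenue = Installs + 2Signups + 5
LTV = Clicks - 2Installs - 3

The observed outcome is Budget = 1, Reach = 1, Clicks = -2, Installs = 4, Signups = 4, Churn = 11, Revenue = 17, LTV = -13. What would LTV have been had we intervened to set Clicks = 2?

-9

The intervention breaks the incoming arrows to Clicks: Clicks = Reach - 3 no longer applies, and Clicks = 2.
Reach = -Budget + 2  [with Budget=1]  = 1
Installs = 3Budget + 2Reach - 1  [with Budget=1, Reach=1]  = 4
LTV = Clicks - 2Installs - 3  [with Clicks=2, Installs=4]  = -9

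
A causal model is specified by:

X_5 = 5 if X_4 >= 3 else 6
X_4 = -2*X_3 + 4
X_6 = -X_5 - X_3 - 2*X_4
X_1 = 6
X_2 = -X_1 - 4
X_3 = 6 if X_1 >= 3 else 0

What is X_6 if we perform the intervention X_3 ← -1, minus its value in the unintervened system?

-20

The intervention breaks the incoming arrows to X_3: X_3 = 6 if X_1 >= 3 else 0 no longer applies, and X_3 = -1.
X_4 = -2*X_3 + 4  [with X_3=-1]  = 6
X_5 = 5 if X_4 >= 3 else 6  [with X_4=6]  = 5
X_6 = -X_5 - X_3 - 2*X_4  [with X_5=5, X_3=-1, X_4=6]  = -16
Without intervention: X_3 = 6 if X_1 >= 3 else 0  [with X_1=6]  = 6; X_4 = -2*X_3 + 4  [with X_3=6]  = -8; X_5 = 5 if X_4 >= 3 else 6  [with X_4=-8]  = 6; X_6 = -X_5 - X_3 - 2*X_4  [with X_5=6, X_3=6, X_4=-8]  = 4.
Change = -16 − 4 = -20.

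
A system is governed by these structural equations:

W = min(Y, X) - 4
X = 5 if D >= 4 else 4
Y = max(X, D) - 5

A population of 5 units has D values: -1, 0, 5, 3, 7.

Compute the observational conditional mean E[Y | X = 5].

Conditioning on X=5 selects the 2 unit(s) with D ∈ {5, 7}. Their Y values: 0, 2. Mean = 1.

1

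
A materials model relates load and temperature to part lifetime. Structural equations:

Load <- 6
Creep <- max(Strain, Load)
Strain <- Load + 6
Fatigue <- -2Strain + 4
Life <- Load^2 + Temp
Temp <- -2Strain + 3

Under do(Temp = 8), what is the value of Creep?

12

The intervention breaks the incoming arrows to Temp: Temp <- -2Strain + 3 no longer applies, and Temp = 8.
Creep is not downstream of the intervention, so its value is determined by the original equations.
Strain = Load + 6  [with Load=6]  = 12
Creep = max(Strain, Load)  [with Strain=12, Load=6]  = 12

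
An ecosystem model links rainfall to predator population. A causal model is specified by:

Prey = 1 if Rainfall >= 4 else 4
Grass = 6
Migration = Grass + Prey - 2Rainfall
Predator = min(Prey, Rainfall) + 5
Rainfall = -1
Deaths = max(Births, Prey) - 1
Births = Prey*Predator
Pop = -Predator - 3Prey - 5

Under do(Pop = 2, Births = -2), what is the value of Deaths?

Under do(Pop = 2, Births = -2), each intervened variable's structural equation is replaced by its fixed value.
Prey = 1 if Rainfall >= 4 else 4  [with Rainfall=-1]  = 4
Deaths = max(Births, Prey) - 1  [with Births=-2, Prey=4]  = 3

3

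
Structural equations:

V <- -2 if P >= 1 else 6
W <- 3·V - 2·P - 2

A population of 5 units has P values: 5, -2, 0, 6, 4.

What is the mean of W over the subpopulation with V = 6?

18

Conditioning on V=6 selects the 2 unit(s) with P ∈ {-2, 0}. Their W values: 20, 16. Mean = 18.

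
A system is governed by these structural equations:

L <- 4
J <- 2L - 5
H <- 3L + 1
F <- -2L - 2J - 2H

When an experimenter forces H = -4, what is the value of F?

-6

Under do(H=-4), the mechanism H <- 3L + 1 is discarded; H is fixed at -4.
J = 2L - 5  [with L=4]  = 3
F = -2L - 2J - 2H  [with L=4, J=3, H=-4]  = -6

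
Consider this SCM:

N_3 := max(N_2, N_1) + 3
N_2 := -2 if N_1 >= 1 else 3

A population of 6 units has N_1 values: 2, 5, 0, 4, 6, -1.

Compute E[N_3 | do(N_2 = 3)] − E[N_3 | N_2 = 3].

1

Every unit gets N_2=3 under the intervention. N_3 values become 6, 8, 6, 7, 9, 6; E[N_3|do(N_2=3)] = 7.
Conditioning on N_2=3 selects the 2 unit(s) with N_1 ∈ {0, -1}. Their N_3 values: 6, 6. Mean = 6.
Difference = 7 − 6 = 1.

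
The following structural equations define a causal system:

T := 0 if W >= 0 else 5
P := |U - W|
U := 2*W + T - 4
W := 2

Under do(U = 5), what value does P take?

The intervention breaks the incoming arrows to U: U := 2*W + T - 4 no longer applies, and U = 5.
P = |U - W|  [with U=5, W=2]  = 3

3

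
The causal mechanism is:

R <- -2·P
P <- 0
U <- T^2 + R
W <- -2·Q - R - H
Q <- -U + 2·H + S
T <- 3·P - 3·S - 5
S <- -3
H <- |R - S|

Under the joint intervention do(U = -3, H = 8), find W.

-40

Under do(U = -3, H = 8), each intervened variable's structural equation is replaced by its fixed value.
R = -2·P  [with P=0]  = 0
Q = -U + 2·H + S  [with U=-3, H=8, S=-3]  = 16
W = -2·Q - R - H  [with Q=16, R=0, H=8]  = -40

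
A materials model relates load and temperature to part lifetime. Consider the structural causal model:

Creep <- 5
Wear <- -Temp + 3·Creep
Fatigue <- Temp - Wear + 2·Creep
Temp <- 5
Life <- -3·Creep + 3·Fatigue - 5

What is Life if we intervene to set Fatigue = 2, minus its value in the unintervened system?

-9

Intervening sets Fatigue = 2 and removes its equation (Fatigue <- Temp - Wear + 2·Creep).
Life = -3·Creep + 3·Fatigue - 5  [with Creep=5, Fatigue=2]  = -14
Without intervention: Wear = -Temp + 3·Creep  [with Temp=5, Creep=5]  = 10; Fatigue = Temp - Wear + 2·Creep  [with Temp=5, Wear=10, Creep=5]  = 5; Life = -3·Creep + 3·Fatigue - 5  [with Creep=5, Fatigue=5]  = -5.
Change = -14 − (-5) = -9.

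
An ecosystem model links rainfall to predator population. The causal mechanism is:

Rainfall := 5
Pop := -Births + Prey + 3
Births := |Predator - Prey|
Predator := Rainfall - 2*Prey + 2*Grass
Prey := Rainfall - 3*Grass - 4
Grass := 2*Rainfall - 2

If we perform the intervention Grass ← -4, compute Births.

42

do(Grass=-4) replaces the equation Grass := 2*Rainfall - 2 with the constant Grass = -4.
Prey = Rainfall - 3*Grass - 4  [with Rainfall=5, Grass=-4]  = 13
Predator = Rainfall - 2*Prey + 2*Grass  [with Rainfall=5, Prey=13, Grass=-4]  = -29
Births = |Predator - Prey|  [with Predator=-29, Prey=13]  = 42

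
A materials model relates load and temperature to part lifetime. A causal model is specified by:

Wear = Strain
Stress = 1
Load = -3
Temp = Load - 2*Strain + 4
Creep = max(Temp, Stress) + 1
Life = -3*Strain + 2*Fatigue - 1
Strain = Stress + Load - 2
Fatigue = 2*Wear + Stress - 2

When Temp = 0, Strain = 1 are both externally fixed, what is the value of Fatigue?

The joint intervention fixes Temp = 0, Strain = 1, removing each variable's own equation.
Wear = Strain  [with Strain=1]  = 1
Fatigue = 2*Wear + Stress - 2  [with Wear=1, Stress=1]  = 1

1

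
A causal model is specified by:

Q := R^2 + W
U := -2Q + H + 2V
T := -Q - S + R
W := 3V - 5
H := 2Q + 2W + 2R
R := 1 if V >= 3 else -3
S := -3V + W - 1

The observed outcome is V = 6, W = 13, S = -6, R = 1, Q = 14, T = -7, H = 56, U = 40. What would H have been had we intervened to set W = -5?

Under do(W=-5), the mechanism W := 3V - 5 is discarded; W is fixed at -5.
R = 1 if V >= 3 else -3  [with V=6]  = 1
Q = R^2 + W  [with R=1, W=-5]  = -4
H = 2Q + 2W + 2R  [with Q=-4, W=-5, R=1]  = -16

-16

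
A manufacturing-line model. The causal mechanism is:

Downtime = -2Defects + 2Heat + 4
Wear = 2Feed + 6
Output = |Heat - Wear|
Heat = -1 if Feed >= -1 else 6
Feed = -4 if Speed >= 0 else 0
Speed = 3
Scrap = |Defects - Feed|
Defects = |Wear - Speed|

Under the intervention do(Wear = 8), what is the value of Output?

The intervention breaks the incoming arrows to Wear: Wear = 2Feed + 6 no longer applies, and Wear = 8.
Feed = -4 if Speed >= 0 else 0  [with Speed=3]  = -4
Heat = -1 if Feed >= -1 else 6  [with Feed=-4]  = 6
Output = |Heat - Wear|  [with Heat=6, Wear=8]  = 2

2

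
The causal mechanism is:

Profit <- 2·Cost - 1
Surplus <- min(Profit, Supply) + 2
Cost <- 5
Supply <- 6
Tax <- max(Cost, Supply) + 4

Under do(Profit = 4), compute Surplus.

6

Intervening sets Profit = 4 and removes its equation (Profit <- 2·Cost - 1).
Surplus = min(Profit, Supply) + 2  [with Profit=4, Supply=6]  = 6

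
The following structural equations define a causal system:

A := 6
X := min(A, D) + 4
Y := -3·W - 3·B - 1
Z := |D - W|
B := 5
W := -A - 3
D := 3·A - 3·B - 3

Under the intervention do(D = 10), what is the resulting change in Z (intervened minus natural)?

10

The intervention breaks the incoming arrows to D: D := 3·A - 3·B - 3 no longer applies, and D = 10.
W = -A - 3  [with A=6]  = -9
Z = |D - W|  [with D=10, W=-9]  = 19
Without intervention: W = -A - 3  [with A=6]  = -9; D = 3·A - 3·B - 3  [with A=6, B=5]  = 0; Z = |D - W|  [with D=0, W=-9]  = 9.
Change = 19 − 9 = 10.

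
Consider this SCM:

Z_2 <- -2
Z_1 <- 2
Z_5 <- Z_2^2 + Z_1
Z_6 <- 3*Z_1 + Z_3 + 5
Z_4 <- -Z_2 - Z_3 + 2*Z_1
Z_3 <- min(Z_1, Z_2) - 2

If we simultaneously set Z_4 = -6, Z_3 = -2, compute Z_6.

9

The joint intervention fixes Z_4 = -6, Z_3 = -2, removing each variable's own equation.
Z_6 = 3*Z_1 + Z_3 + 5  [with Z_1=2, Z_3=-2]  = 9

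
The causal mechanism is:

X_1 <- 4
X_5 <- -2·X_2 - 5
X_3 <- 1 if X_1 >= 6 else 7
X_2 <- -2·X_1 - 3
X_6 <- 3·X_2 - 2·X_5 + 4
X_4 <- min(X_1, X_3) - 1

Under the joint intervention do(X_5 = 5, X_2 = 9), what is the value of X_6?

21

The joint intervention fixes X_5 = 5, X_2 = 9, removing each variable's own equation.
X_6 = 3·X_2 - 2·X_5 + 4  [with X_2=9, X_5=5]  = 21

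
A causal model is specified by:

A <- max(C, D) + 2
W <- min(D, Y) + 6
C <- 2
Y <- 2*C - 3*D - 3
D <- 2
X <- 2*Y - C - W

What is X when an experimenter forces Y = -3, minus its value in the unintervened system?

The intervention breaks the incoming arrows to Y: Y <- 2*C - 3*D - 3 no longer applies, and Y = -3.
W = min(D, Y) + 6  [with D=2, Y=-3]  = 3
X = 2*Y - C - W  [with Y=-3, C=2, W=3]  = -11
Without intervention: Y = 2*C - 3*D - 3  [with C=2, D=2]  = -5; W = min(D, Y) + 6  [with D=2, Y=-5]  = 1; X = 2*Y - C - W  [with Y=-5, C=2, W=1]  = -13.
Change = -11 − (-13) = 2.

2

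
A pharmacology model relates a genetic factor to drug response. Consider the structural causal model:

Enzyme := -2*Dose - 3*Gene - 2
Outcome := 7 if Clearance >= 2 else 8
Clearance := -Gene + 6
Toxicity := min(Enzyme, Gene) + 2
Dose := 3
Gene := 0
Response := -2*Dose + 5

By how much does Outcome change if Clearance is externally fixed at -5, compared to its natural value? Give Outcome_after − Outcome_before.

1

Intervening sets Clearance = -5 and removes its equation (Clearance := -Gene + 6).
Outcome = 7 if Clearance >= 2 else 8  [with Clearance=-5]  = 8
Without intervention: Clearance = -Gene + 6  [with Gene=0]  = 6; Outcome = 7 if Clearance >= 2 else 8  [with Clearance=6]  = 7.
Change = 8 − 7 = 1.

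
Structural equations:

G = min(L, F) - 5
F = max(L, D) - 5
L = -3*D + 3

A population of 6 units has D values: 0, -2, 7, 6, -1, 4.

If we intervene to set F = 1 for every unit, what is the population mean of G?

Under do(F=1), F's equation is replaced by F=1 for every unit. Per-unit G: -4, -4, -23, -20, -4, -14. Mean = -11.5.

-11.5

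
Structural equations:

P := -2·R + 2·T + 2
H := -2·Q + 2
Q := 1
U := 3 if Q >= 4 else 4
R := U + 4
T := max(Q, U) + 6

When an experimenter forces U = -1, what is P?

10

Under do(U=-1), the mechanism U := 3 if Q >= 4 else 4 is discarded; U is fixed at -1.
T = max(Q, U) + 6  [with Q=1, U=-1]  = 7
R = U + 4  [with U=-1]  = 3
P = -2·R + 2·T + 2  [with R=3, T=7]  = 10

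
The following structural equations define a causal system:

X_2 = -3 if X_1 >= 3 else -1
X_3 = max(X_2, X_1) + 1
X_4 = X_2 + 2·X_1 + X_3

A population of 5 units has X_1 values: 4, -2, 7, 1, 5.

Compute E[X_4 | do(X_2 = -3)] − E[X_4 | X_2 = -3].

-7

Every unit gets X_2=-3 under the intervention. X_4 values become 10, -8, 19, 1, 13; E[X_4|do(X_2=-3)] = 7.
E[X_4|X_2=-3] averages over only the 3 units with X_2=-3 (X_1 = 4, 7, 5): X_4 = 10, 19, 13, mean 14.
Difference = 7 − 14 = -7.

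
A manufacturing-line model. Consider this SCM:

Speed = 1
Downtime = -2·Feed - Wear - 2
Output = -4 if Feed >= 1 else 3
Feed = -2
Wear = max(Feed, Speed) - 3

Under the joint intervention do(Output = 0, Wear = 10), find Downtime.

-8

The joint intervention fixes Output = 0, Wear = 10, removing each variable's own equation.
Downtime = -2·Feed - Wear - 2  [with Feed=-2, Wear=10]  = -8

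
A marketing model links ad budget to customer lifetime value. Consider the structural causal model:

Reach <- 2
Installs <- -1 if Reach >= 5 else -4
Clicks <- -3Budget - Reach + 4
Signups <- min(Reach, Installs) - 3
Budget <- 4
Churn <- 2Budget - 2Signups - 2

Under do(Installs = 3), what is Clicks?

Under do(Installs=3), the mechanism Installs <- -1 if Reach >= 5 else -4 is discarded; Installs is fixed at 3.
Since Clicks is not a descendant of the intervened variable, it is unaffected.
Clicks = -3Budget - Reach + 4  [with Budget=4, Reach=2]  = -10

-10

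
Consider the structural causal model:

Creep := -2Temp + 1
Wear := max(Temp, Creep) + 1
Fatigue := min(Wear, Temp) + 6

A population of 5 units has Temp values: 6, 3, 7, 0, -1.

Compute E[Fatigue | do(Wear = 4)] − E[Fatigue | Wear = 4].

1

do(Wear=4) breaks Wear's dependence on Temp. With Wear=4 fixed, Fatigue across the units is 10, 9, 10, 6, 5, mean 8.
E[Fatigue|Wear=4] averages over only the 2 units with Wear=4 (Temp = 3, -1): Fatigue = 9, 5, mean 7.
Difference = 8 − 7 = 1.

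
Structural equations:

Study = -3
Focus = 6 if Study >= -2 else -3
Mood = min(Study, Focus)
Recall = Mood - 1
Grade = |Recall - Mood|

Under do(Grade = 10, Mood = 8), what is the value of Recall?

7

Under do(Grade = 10, Mood = 8), each intervened variable's structural equation is replaced by its fixed value.
Recall = Mood - 1  [with Mood=8]  = 7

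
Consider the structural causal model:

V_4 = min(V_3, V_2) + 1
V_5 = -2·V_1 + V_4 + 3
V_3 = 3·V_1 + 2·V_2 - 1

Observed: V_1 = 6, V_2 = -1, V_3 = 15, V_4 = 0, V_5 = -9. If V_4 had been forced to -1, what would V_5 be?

Intervening sets V_4 = -1 and removes its equation (V_4 = min(V_3, V_2) + 1).
V_5 = -2·V_1 + V_4 + 3  [with V_1=6, V_4=-1]  = -10

-10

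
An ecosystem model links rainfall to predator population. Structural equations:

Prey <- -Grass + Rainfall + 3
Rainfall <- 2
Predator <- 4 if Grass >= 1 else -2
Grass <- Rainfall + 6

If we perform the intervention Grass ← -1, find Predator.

-2

Under do(Grass=-1), the mechanism Grass <- Rainfall + 6 is discarded; Grass is fixed at -1.
Predator = 4 if Grass >= 1 else -2  [with Grass=-1]  = -2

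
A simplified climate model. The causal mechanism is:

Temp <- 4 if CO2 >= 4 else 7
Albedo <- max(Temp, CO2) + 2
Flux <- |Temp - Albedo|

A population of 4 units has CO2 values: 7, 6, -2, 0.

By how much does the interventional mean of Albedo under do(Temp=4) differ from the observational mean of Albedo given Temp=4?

Every unit gets Temp=4 under the intervention. Albedo values become 9, 8, 6, 6; E[Albedo|do(Temp=4)] = 7.25.
E[Albedo|Temp=4] averages over only the 2 units with Temp=4 (CO2 = 7, 6): Albedo = 9, 8, mean 8.5.
Difference = 7.25 − 8.5 = -1.25.

-1.25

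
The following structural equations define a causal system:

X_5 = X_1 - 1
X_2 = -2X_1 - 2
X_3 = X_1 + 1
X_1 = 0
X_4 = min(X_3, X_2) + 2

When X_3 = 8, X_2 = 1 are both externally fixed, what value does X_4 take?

The joint intervention fixes X_3 = 8, X_2 = 1, removing each variable's own equation.
X_4 = min(X_3, X_2) + 2  [with X_3=8, X_2=1]  = 3

3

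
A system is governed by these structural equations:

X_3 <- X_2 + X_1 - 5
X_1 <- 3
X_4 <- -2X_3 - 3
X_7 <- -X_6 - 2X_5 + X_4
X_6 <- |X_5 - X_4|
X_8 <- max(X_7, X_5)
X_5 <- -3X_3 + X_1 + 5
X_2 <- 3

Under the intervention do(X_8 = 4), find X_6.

10

The intervention breaks the incoming arrows to X_8: X_8 <- max(X_7, X_5) no longer applies, and X_8 = 4.
X_6 is not downstream of the intervention, so its value is determined by the original equations.
X_3 = X_2 + X_1 - 5  [with X_2=3, X_1=3]  = 1
X_4 = -2X_3 - 3  [with X_3=1]  = -5
X_5 = -3X_3 + X_1 + 5  [with X_3=1, X_1=3]  = 5
X_6 = |X_5 - X_4|  [with X_5=5, X_4=-5]  = 10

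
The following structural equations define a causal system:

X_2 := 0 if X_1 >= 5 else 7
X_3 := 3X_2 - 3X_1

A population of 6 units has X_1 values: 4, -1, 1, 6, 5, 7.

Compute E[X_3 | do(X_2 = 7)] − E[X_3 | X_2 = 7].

The intervention sets X_2=7 in all 6 units regardless of X_1. Recomputing X_3 per unit gives 9, 24, 18, 3, 6, 0; average 10.
Observing X_2=7 restricts to units where X_2's equation naturally yields 7: X_1 ∈ {4, -1, 1}. In that subpopulation X_3 = 9, 24, 18, mean 17.
Difference = 10 − 17 = -7.

-7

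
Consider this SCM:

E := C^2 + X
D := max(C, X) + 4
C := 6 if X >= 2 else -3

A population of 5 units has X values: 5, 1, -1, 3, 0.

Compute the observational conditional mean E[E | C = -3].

Observing C=-3 restricts to units where C's equation naturally yields -3: X ∈ {1, -1, 0}. In that subpopulation E = 10, 8, 9, mean 9.

9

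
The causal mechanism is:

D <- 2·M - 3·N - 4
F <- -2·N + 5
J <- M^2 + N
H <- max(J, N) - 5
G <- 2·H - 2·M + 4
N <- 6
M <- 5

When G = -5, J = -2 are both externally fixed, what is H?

1

Under do(G = -5, J = -2), each intervened variable's structural equation is replaced by its fixed value.
H = max(J, N) - 5  [with J=-2, N=6]  = 1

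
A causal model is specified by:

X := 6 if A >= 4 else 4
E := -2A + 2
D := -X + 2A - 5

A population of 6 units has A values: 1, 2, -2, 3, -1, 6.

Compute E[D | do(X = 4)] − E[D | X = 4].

Under do(X=4), X's equation is replaced by X=4 for every unit. Per-unit D: -7, -5, -13, -3, -11, 3. Mean = -6.
Observing X=4 restricts to units where X's equation naturally yields 4: A ∈ {1, 2, -2, 3, -1}. In that subpopulation D = -7, -5, -13, -3, -11, mean -7.8.
Difference = -6 − (-7.8) = 1.8.

1.8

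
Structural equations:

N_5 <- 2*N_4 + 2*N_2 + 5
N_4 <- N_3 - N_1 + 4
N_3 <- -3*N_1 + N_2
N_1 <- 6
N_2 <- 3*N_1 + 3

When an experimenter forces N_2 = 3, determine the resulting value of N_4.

-17

Under do(N_2=3), the mechanism N_2 <- 3*N_1 + 3 is discarded; N_2 is fixed at 3.
N_3 = -3*N_1 + N_2  [with N_1=6, N_2=3]  = -15
N_4 = N_3 - N_1 + 4  [with N_3=-15, N_1=6]  = -17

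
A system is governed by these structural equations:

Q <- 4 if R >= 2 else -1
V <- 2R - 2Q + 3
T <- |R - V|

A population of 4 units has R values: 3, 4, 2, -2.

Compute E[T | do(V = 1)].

2.25

Every unit gets V=1 under the intervention. T values become 2, 3, 1, 3; E[T|do(V=1)] = 2.25.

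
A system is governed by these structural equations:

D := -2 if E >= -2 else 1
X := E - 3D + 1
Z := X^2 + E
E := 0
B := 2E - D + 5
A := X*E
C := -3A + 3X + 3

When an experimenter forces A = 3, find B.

7

do(A=3) replaces the equation A := X*E with the constant A = 3.
B is not downstream of the intervention, so its value is determined by the original equations.
D = -2 if E >= -2 else 1  [with E=0]  = -2
B = 2E - D + 5  [with E=0, D=-2]  = 7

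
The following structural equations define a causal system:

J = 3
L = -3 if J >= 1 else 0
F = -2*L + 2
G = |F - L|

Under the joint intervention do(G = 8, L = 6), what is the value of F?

Setting G = 8, L = 6 by intervention discards those variables' equations.
F = -2*L + 2  [with L=6]  = -10

-10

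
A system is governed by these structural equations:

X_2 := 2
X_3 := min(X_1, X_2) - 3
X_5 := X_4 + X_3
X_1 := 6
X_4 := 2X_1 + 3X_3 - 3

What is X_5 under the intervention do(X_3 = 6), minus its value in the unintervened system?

28

do(X_3=6) replaces the equation X_3 := min(X_1, X_2) - 3 with the constant X_3 = 6.
X_4 = 2X_1 + 3X_3 - 3  [with X_1=6, X_3=6]  = 27
X_5 = X_4 + X_3  [with X_4=27, X_3=6]  = 33
Without intervention: X_3 = min(X_1, X_2) - 3  [with X_1=6, X_2=2]  = -1; X_4 = 2X_1 + 3X_3 - 3  [with X_1=6, X_3=-1]  = 6; X_5 = X_4 + X_3  [with X_4=6, X_3=-1]  = 5.
Change = 33 − 5 = 28.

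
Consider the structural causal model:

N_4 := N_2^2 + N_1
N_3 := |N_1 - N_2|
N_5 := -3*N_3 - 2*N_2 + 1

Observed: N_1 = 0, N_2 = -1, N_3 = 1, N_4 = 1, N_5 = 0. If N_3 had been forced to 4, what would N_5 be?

-9

do(N_3=4) replaces the equation N_3 := |N_1 - N_2| with the constant N_3 = 4.
N_5 = -3*N_3 - 2*N_2 + 1  [with N_3=4, N_2=-1]  = -9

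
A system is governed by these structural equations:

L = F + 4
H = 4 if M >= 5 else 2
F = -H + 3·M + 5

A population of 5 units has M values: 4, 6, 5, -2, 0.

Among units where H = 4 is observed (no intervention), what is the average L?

Observing H=4 restricts to units where H's equation naturally yields 4: M ∈ {6, 5}. In that subpopulation L = 23, 20, mean 21.5.

21.5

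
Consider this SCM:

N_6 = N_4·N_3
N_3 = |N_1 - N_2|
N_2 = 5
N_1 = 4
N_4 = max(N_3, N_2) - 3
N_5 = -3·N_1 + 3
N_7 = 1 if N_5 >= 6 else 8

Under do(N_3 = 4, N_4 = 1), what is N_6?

Setting N_3 = 4, N_4 = 1 by intervention discards those variables' equations.
N_6 = N_4·N_3  [with N_4=1, N_3=4]  = 4

4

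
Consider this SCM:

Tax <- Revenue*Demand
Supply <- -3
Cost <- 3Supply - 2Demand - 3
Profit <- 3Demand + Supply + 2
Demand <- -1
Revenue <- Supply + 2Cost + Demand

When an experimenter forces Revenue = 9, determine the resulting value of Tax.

Intervening sets Revenue = 9 and removes its equation (Revenue <- Supply + 2Cost + Demand).
Tax = Revenue*Demand  [with Revenue=9, Demand=-1]  = -9

-9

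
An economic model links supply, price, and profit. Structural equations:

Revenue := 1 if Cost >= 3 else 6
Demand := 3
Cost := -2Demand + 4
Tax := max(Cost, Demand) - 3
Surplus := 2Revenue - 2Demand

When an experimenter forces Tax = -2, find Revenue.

Under do(Tax=-2), the mechanism Tax := max(Cost, Demand) - 3 is discarded; Tax is fixed at -2.
Since Revenue is not a descendant of the intervened variable, it is unaffected.
Cost = -2Demand + 4  [with Demand=3]  = -2
Revenue = 1 if Cost >= 3 else 6  [with Cost=-2]  = 6

6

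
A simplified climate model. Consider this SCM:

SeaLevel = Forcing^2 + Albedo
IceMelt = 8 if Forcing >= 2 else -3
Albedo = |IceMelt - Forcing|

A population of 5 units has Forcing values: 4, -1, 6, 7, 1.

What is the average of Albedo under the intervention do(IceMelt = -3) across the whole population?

do(IceMelt=-3) breaks IceMelt's dependence on Forcing. With IceMelt=-3 fixed, Albedo across the units is 7, 2, 9, 10, 4, mean 6.4.

6.4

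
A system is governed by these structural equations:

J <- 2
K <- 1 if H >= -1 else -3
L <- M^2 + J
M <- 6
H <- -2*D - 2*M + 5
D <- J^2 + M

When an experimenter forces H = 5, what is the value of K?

The intervention breaks the incoming arrows to H: H <- -2*D - 2*M + 5 no longer applies, and H = 5.
K = 1 if H >= -1 else -3  [with H=5]  = 1

1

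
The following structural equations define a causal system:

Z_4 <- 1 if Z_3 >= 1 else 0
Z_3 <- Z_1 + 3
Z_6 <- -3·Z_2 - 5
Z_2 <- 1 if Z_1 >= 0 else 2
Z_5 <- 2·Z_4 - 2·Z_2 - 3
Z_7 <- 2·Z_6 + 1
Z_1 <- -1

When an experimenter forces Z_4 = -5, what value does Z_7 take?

-21

The intervention breaks the incoming arrows to Z_4: Z_4 <- 1 if Z_3 >= 1 else 0 no longer applies, and Z_4 = -5.
No directed path runs from Z_4 to Z_7, so Z_7 keeps its natural value.
Z_2 = 1 if Z_1 >= 0 else 2  [with Z_1=-1]  = 2
Z_6 = -3·Z_2 - 5  [with Z_2=2]  = -11
Z_7 = 2·Z_6 + 1  [with Z_6=-11]  = -21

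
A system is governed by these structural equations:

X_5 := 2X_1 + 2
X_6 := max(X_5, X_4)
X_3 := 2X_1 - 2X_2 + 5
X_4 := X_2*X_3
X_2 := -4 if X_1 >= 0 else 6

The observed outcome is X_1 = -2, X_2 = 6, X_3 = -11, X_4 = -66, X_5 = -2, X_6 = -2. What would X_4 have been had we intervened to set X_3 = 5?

The intervention breaks the incoming arrows to X_3: X_3 := 2X_1 - 2X_2 + 5 no longer applies, and X_3 = 5.
X_2 = -4 if X_1 >= 0 else 6  [with X_1=-2]  = 6
X_4 = X_2*X_3  [with X_2=6, X_3=5]  = 30

30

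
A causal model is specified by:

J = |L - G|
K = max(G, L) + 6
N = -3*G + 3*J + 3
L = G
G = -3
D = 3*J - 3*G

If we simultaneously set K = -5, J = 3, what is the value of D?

18

The joint intervention fixes K = -5, J = 3, removing each variable's own equation.
D = 3*J - 3*G  [with J=3, G=-3]  = 18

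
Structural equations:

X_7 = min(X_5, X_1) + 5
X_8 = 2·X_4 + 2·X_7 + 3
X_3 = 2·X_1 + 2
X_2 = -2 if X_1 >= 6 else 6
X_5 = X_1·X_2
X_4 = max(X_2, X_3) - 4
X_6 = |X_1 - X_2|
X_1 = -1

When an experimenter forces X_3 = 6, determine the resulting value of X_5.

do(X_3=6) replaces the equation X_3 = 2·X_1 + 2 with the constant X_3 = 6.
X_5 is not downstream of the intervention, so its value is determined by the original equations.
X_2 = -2 if X_1 >= 6 else 6  [with X_1=-1]  = 6
X_5 = X_1·X_2  [with X_1=-1, X_2=6]  = -6

-6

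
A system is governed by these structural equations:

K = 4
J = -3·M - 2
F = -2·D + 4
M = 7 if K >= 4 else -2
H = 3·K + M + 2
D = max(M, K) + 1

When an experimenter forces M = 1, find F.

-6

Under do(M=1), the mechanism M = 7 if K >= 4 else -2 is discarded; M is fixed at 1.
D = max(M, K) + 1  [with M=1, K=4]  = 5
F = -2·D + 4  [with D=5]  = -6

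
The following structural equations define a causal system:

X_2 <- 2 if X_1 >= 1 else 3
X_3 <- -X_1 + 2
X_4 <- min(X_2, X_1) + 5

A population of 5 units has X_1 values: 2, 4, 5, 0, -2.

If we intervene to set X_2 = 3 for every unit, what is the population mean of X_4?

6.2

do(X_2=3) breaks X_2's dependence on X_1. With X_2=3 fixed, X_4 across the units is 7, 8, 8, 5, 3, mean 6.2.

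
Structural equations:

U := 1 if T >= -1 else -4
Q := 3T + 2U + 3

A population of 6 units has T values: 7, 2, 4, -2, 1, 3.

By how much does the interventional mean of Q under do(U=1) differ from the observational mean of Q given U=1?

The intervention sets U=1 in all 6 units regardless of T. Recomputing Q per unit gives 26, 11, 17, -1, 8, 14; average 12.5.
E[Q|U=1] averages over only the 5 units with U=1 (T = 7, 2, 4, 1, 3): Q = 26, 11, 17, 8, 14, mean 15.2.
Difference = 12.5 − 15.2 = -2.7.

-2.7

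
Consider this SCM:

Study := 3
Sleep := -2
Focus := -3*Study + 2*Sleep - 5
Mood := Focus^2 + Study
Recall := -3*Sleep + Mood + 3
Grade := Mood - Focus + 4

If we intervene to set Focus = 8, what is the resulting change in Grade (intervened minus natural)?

The intervention breaks the incoming arrows to Focus: Focus := -3*Study + 2*Sleep - 5 no longer applies, and Focus = 8.
Mood = Focus^2 + Study  [with Focus=8, Study=3]  = 67
Grade = Mood - Focus + 4  [with Mood=67, Focus=8]  = 63
Without intervention: Focus = -3*Study + 2*Sleep - 5  [with Study=3, Sleep=-2]  = -18; Mood = Focus^2 + Study  [with Focus=-18, Study=3]  = 327; Grade = Mood - Focus + 4  [with Mood=327, Focus=-18]  = 349.
Change = 63 − 349 = -286.

-286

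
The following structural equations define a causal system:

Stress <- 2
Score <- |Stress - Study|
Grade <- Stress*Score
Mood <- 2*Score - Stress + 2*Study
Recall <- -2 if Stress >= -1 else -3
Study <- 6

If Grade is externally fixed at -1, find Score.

4

do(Grade=-1) replaces the equation Grade <- Stress*Score with the constant Grade = -1.
Score is not downstream of the intervention, so its value is determined by the original equations.
Score = |Stress - Study|  [with Stress=2, Study=6]  = 4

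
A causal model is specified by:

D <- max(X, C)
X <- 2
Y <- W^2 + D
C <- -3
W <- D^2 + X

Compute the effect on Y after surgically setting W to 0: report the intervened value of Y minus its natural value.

-36

Intervening sets W = 0 and removes its equation (W <- D^2 + X).
D = max(X, C)  [with X=2, C=-3]  = 2
Y = W^2 + D  [with W=0, D=2]  = 2
Without intervention: D = max(X, C)  [with X=2, C=-3]  = 2; W = D^2 + X  [with D=2, X=2]  = 6; Y = W^2 + D  [with W=6, D=2]  = 38.
Change = 2 − 38 = -36.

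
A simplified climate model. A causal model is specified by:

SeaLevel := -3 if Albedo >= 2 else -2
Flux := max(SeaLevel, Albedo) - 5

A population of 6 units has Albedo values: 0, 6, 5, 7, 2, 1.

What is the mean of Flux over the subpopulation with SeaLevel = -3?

0

Conditioning on SeaLevel=-3 selects the 4 unit(s) with Albedo ∈ {6, 5, 7, 2}. Their Flux values: 1, 0, 2, -3. Mean = 0.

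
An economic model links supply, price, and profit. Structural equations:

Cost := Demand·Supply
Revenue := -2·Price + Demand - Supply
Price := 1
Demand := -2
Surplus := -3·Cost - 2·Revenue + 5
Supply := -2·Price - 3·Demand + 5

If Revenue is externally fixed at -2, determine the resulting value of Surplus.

The intervention breaks the incoming arrows to Revenue: Revenue := -2·Price + Demand - Supply no longer applies, and Revenue = -2.
Supply = -2·Price - 3·Demand + 5  [with Price=1, Demand=-2]  = 9
Cost = Demand·Supply  [with Demand=-2, Supply=9]  = -18
Surplus = -3·Cost - 2·Revenue + 5  [with Cost=-18, Revenue=-2]  = 63

63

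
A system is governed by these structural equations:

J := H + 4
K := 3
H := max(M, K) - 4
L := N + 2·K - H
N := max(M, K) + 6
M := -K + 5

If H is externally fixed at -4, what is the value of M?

2

Under do(H=-4), the mechanism H := max(M, K) - 4 is discarded; H is fixed at -4.
Since M is not a descendant of the intervened variable, it is unaffected.
M = -K + 5  [with K=3]  = 2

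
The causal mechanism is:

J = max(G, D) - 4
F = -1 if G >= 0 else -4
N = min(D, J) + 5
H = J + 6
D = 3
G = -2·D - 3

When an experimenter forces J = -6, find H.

The intervention breaks the incoming arrows to J: J = max(G, D) - 4 no longer applies, and J = -6.
H = J + 6  [with J=-6]  = 0

0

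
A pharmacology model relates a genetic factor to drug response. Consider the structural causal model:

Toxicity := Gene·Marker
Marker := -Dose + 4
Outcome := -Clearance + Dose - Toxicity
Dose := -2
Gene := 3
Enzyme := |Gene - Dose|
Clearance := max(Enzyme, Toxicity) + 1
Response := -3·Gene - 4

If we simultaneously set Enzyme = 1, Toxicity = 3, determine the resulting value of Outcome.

Setting Enzyme = 1, Toxicity = 3 by intervention discards those variables' equations.
Clearance = max(Enzyme, Toxicity) + 1  [with Enzyme=1, Toxicity=3]  = 4
Outcome = -Clearance + Dose - Toxicity  [with Clearance=4, Dose=-2, Toxicity=3]  = -9

-9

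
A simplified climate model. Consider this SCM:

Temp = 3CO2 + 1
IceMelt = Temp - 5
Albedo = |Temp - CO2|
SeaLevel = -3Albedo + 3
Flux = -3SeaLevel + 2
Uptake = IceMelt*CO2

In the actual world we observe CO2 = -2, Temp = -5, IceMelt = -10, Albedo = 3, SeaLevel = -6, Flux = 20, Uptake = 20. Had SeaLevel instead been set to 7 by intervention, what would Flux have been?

The intervention breaks the incoming arrows to SeaLevel: SeaLevel = -3Albedo + 3 no longer applies, and SeaLevel = 7.
Flux = -3SeaLevel + 2  [with SeaLevel=7]  = -19

-19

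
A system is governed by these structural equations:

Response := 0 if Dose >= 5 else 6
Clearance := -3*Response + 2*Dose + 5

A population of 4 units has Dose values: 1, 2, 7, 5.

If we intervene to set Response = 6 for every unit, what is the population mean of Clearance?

-5.5

The intervention sets Response=6 in all 4 units regardless of Dose. Recomputing Clearance per unit gives -11, -9, 1, -3; average -5.5.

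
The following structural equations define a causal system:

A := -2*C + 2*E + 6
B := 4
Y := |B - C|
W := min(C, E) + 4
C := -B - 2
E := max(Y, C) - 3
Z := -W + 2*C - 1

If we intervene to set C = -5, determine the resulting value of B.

4

Under do(C=-5), the mechanism C := -B - 2 is discarded; C is fixed at -5.
B is not downstream of the intervention, so its value is determined by the original equations.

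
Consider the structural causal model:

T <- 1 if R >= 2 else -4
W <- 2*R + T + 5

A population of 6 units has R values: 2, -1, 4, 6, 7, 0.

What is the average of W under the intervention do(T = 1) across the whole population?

12

The intervention sets T=1 in all 6 units regardless of R. Recomputing W per unit gives 10, 4, 14, 18, 20, 6; average 12.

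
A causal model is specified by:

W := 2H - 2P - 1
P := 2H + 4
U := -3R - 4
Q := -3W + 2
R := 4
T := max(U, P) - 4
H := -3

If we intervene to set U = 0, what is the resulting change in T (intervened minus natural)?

2

Intervening sets U = 0 and removes its equation (U := -3R - 4).
P = 2H + 4  [with H=-3]  = -2
T = max(U, P) - 4  [with U=0, P=-2]  = -4
Without intervention: P = 2H + 4  [with H=-3]  = -2; U = -3R - 4  [with R=4]  = -16; T = max(U, P) - 4  [with U=-16, P=-2]  = -6.
Change = -4 − (-6) = 2.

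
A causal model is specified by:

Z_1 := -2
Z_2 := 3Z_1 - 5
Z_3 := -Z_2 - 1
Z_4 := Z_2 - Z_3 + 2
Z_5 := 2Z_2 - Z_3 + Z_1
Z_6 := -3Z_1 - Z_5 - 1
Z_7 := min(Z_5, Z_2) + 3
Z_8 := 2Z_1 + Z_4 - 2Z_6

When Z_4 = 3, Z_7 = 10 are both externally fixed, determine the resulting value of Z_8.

Setting Z_4 = 3, Z_7 = 10 by intervention discards those variables' equations.
Z_2 = 3Z_1 - 5  [with Z_1=-2]  = -11
Z_3 = -Z_2 - 1  [with Z_2=-11]  = 10
Z_5 = 2Z_2 - Z_3 + Z_1  [with Z_2=-11, Z_3=10, Z_1=-2]  = -34
Z_6 = -3Z_1 - Z_5 - 1  [with Z_1=-2, Z_5=-34]  = 39
Z_8 = 2Z_1 + Z_4 - 2Z_6  [with Z_1=-2, Z_4=3, Z_6=39]  = -79

-79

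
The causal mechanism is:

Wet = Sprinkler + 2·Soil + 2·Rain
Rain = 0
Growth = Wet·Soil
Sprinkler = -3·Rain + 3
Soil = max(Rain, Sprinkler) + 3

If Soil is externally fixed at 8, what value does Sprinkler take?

3

Under do(Soil=8), the mechanism Soil = max(Rain, Sprinkler) + 3 is discarded; Soil is fixed at 8.
Since Sprinkler is not a descendant of the intervened variable, it is unaffected.
Sprinkler = -3·Rain + 3  [with Rain=0]  = 3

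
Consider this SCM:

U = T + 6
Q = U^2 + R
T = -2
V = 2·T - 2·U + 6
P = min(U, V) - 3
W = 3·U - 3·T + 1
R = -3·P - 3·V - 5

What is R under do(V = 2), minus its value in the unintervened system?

-48

do(V=2) replaces the equation V = 2·T - 2·U + 6 with the constant V = 2.
U = T + 6  [with T=-2]  = 4
P = min(U, V) - 3  [with U=4, V=2]  = -1
R = -3·P - 3·V - 5  [with P=-1, V=2]  = -8
Without intervention: U = T + 6  [with T=-2]  = 4; V = 2·T - 2·U + 6  [with T=-2, U=4]  = -6; P = min(U, V) - 3  [with U=4, V=-6]  = -9; R = -3·P - 3·V - 5  [with P=-9, V=-6]  = 40.
Change = -8 − 40 = -48.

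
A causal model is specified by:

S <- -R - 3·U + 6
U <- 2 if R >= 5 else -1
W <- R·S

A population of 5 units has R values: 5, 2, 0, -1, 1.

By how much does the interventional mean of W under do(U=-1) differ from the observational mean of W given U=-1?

3.4

The intervention sets U=-1 in all 5 units regardless of R. Recomputing W per unit gives 20, 14, 0, -10, 8; average 6.4.
Observing U=-1 restricts to units where U's equation naturally yields -1: R ∈ {2, 0, -1, 1}. In that subpopulation W = 14, 0, -10, 8, mean 3.
Difference = 6.4 − 3 = 3.4.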